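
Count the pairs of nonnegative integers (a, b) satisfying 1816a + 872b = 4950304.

gcd(1816, 872) = 8.
By Bézout, 1816×(-12) + 872×(25) = 8.
One solution: (60, 5552).
General: a = 60 + 109t, b = 5552 - 227t.
a ≥ 0 ⇒ t ≥ 0; b ≥ 0 ⇒ t ≤ 24. So t ∈ [0, 24]: 25 solutions.

25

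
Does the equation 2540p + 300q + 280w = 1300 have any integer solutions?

yes

gcd(2540, 300):
  2540 = 8*300 + 140
  300 = 2*140 + 20
  140 = 7*20
so gcd(2540, 300) = 20.
gcd(20, 280) = 20.
20 divides 1300, so integer solutions exist.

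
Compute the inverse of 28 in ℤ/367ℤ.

118

gcd(367, 28) = 1  (367 = 13*28 + 3, 28 = 9*3 + 1, 3 = 3*1).
Back-substituting, 28*(118) + 367*(-9) = 1.
So 28*118 ≡ 1 (mod 367), and 118 mod 367 = 118.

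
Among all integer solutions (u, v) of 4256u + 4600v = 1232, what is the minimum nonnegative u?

197

gcd(4600, 4256) = 8.
8 divides 1232, so solutions exist.
By Bézout, 4256×(-107) + 4600×(99) = 8.
Scale by 1232/8 = 154: (u₀, v₀) = (-16478, 15246).
General solution: u = -16478 + 575t, v = 15246 - 532t for integer t.
u ≥ 0: smallest is -16478 mod 575 = 197 (at t = 29), with v = -182.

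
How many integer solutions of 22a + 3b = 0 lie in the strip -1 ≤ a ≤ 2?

1

gcd(22, 3) = 1.
By Bézout, 22×(1) + 3×(-7) = 1.
Particular solution: (0, 0).
General solution: a = 0 + 3t, b = 0 - 22t for integer t.
-1 ≤ 0 + 3t ≤ 2 gives t ∈ [0, 0], which is 1 value.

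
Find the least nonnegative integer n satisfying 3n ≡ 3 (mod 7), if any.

1

gcd(7, 3):
  7 = 2*3 + 1
  3 = 3*1
so gcd(7, 3) = 1.
1 divides 3, so solutions exist.
Back-substitute for Bézout coefficients:
  1 = 7 - 2*3
  ... = 3*(-2) + 7*(1)
So 3*(-2) ≡ 1 (mod 7); multiply by 3: n ≡ -6 (mod 7).
Smallest nonnegative: n = -6 mod 7 = 1.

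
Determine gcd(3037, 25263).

gcd(25263, 3037):
  25263 = 8*3037 + 967
  3037 = 3*967 + 136
  967 = 7*136 + 15
  136 = 9*15 + 1
  15 = 15*1
so gcd(25263, 3037) = 1.

1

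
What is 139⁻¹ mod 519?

463

gcd(519, 139) = 1.
By Bézout, 139*(-56) + 519*(15) = 1.
So 139*-56 ≡ 1 (mod 519), and -56 mod 519 = 463.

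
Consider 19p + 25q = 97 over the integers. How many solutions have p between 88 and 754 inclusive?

27

gcd(25, 19) = 1  (25 = 1×19 + 6, 19 = 3×6 + 1, 6 = 6×1).
Back-substituting, 19×(4) + 25×(-3) = 1.
Scale by 97: particular solution (388, -291); reduce p mod 25: (13, -6).
General solution: p = 13 + 25t, q = -6 - 19t for integer t.
88 ≤ 13 + 25t ≤ 754 gives t ∈ [3, 29], which is 27 values.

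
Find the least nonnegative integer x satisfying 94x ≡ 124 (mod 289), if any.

112

gcd(289, 94) = 1  (289 = 3·94 + 7, 94 = 13·7 + 3, 7 = 2·3 + 1, 3 = 3·1).
1 divides 124, so solutions exist.
Back-substituting, 94·(-83) + 289·(27) = 1.
So 94·(-83) ≡ 1 (mod 289); multiply by 124: x ≡ -10292 (mod 289).
Smallest nonnegative: x = -10292 mod 289 = 112.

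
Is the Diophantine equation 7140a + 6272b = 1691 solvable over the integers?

gcd(7140, 6272):
  7140 = 1×6272 + 868
  6272 = 7×868 + 196
  868 = 4×196 + 84
  196 = 2×84 + 28
  84 = 3×28
so gcd(7140, 6272) = 28.
28 does not divide 1691 (remainder 11), so no integer solutions.

no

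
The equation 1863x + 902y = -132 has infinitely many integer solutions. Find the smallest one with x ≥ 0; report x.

594

gcd(1863, 902):
  1863 = 2×902 + 59
  902 = 15×59 + 17
  59 = 3×17 + 8
  17 = 2×8 + 1
  8 = 8×1
so gcd(1863, 902) = 1.
1 divides -132, so solutions exist.
Back-substitute for Bézout coefficients:
  1 = 17 - 2×8
  ... = 1863×(-107) + 902×(221)
Scale by -132/1 = -132: (x₀, y₀) = (14124, -29172).
General solution: x = 14124 + 902t, y = -29172 - 1863t for integer t.
x ≥ 0: smallest is 14124 mod 902 = 594 (at t = -15), with y = -1227.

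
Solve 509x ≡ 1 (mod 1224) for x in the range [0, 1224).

101

gcd(1224, 509) = 1.
By Bézout, 509*(101) + 1224*(-42) = 1.
So 509*101 ≡ 1 (mod 1224), and 101 mod 1224 = 101.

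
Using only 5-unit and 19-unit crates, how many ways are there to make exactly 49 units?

Need nonnegative integers with 5j + 19k = 49.
gcd(5, 19) = 1, and 5·(4) + 19·(-1) = 1.
So (j₀, k₀) = (196, -49); general j = 196 + 19t, k = -49 - 5t.
j ≥ 0 ⇒ t ≥ -10; k ≥ 0 ⇒ t ≤ -10. That's 1 value of t.

1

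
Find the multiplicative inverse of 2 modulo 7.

4

gcd(7, 2) = 1.
By Bézout, 2×(-3) + 7×(1) = 1.
So 2×-3 ≡ 1 (mod 7), and -3 mod 7 = 4.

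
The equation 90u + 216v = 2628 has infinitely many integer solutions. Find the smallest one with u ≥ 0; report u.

gcd(216, 90) = 18.
18 divides 2628, so solutions exist.
By Bézout, 90×(5) + 216×(-2) = 18.
Scale by 2628/18 = 146: (u₀, v₀) = (730, -292).
General solution: u = 730 + 12t, v = -292 - 5t for integer t.
u ≥ 0: smallest is 730 mod 12 = 10 (at t = -60), with v = 8.

10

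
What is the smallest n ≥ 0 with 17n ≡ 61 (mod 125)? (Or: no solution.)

gcd(125, 17) = 1  (125 = 7*17 + 6, 17 = 2*6 + 5, 6 = 1*5 + 1, 5 = 5*1).
1 divides 61, so solutions exist.
Back-substituting, 17*(-22) + 125*(3) = 1.
So 17*(-22) ≡ 1 (mod 125); multiply by 61: n ≡ -1342 (mod 125).
Smallest nonnegative: n = -1342 mod 125 = 33.

33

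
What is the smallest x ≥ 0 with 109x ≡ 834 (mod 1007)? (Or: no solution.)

331

gcd(1007, 109):
  1007 = 9×109 + 26
  109 = 4×26 + 5
  26 = 5×5 + 1
  5 = 5×1
so gcd(1007, 109) = 1.
1 divides 834, so solutions exist.
Back-substitute for Bézout coefficients:
  1 = 26 - 5×5
  ... = 109×(-194) + 1007×(21)
So 109×(-194) ≡ 1 (mod 1007); multiply by 834: x ≡ -161796 (mod 1007).
Smallest nonnegative: x = -161796 mod 1007 = 331.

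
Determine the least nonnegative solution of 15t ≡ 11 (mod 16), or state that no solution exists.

5

gcd(16, 15) = 1.
1 divides 11, so solutions exist.
By Bézout, 15*(-1) + 16*(1) = 1.
So 15*(-1) ≡ 1 (mod 16); multiply by 11: t ≡ -11 (mod 16).
Smallest nonnegative: t = -11 mod 16 = 5.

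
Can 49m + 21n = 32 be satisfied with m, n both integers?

gcd(49, 21) = 7  (49 = 2·21 + 7, 21 = 3·7).
7 does not divide 32 (remainder 4), so no integer solutions.

no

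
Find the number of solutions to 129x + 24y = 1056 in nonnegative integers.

2

gcd(129, 24) = 3  (129 = 5·24 + 9, 24 = 2·9 + 6, 9 = 1·6 + 3, 6 = 2·3).
Back-substituting, 129·(3) + 24·(-16) = 3.
Scale by 352: one solution is (1056, -5632). Reduce x mod 8: (0, 44).
General: x = 0 + 8t, y = 44 - 43t.
x ≥ 0 ⇒ t ≥ 0; y ≥ 0 ⇒ t ≤ 1. So t ∈ [0, 1]: 2 solutions.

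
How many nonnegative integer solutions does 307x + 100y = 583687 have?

19

gcd(307, 100):
  307 = 3·100 + 7
  100 = 14·7 + 2
  7 = 3·2 + 1
  2 = 2·1
so gcd(307, 100) = 1.
Back-substitute for Bézout coefficients:
  1 = 7 - 3·2
  ... = 307·(43) + 100·(-132)
Scale by 583687: one solution is (25098541, -77046684). Reduce x mod 100: (41, 5711).
General: x = 41 + 100t, y = 5711 - 307t.
x ≥ 0 ⇒ t ≥ 0; y ≥ 0 ⇒ t ≤ 18. So t ∈ [0, 18]: 19 solutions.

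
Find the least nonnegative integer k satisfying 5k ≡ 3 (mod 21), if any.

9

gcd(21, 5) = 1  (21 = 4·5 + 1, 5 = 5·1).
1 divides 3, so solutions exist.
Back-substituting, 5·(-4) + 21·(1) = 1.
So 5·(-4) ≡ 1 (mod 21); multiply by 3: k ≡ -12 (mod 21).
Smallest nonnegative: k = -12 mod 21 = 9.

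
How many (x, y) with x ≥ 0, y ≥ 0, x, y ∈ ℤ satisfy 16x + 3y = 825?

18

gcd(16, 3) = 1.
By Bézout, 16*(1) + 3*(-5) = 1.
One solution: (0, 275).
General: x = 0 + 3t, y = 275 - 16t.
x ≥ 0 ⇒ t ≥ 0; y ≥ 0 ⇒ t ≤ 17. So t ∈ [0, 17]: 18 solutions.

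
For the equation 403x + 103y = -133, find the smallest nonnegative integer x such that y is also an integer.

72

gcd(403, 103):
  403 = 3×103 + 94
  103 = 1×94 + 9
  94 = 10×9 + 4
  9 = 2×4 + 1
  4 = 4×1
so gcd(403, 103) = 1.
1 divides -133, so solutions exist.
Back-substitute for Bézout coefficients:
  1 = 9 - 2×4
  ... = 403×(-23) + 103×(90)
Scale by -133/1 = -133: (x₀, y₀) = (3059, -11970).
General solution: x = 3059 + 103t, y = -11970 - 403t for integer t.
x ≥ 0: smallest is 3059 mod 103 = 72 (at t = -29), with y = -283.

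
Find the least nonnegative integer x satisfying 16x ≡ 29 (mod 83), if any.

7

gcd(83, 16) = 1.
1 divides 29, so solutions exist.
By Bézout, 16*(26) + 83*(-5) = 1.
So 16*(26) ≡ 1 (mod 83); multiply by 29: x ≡ 754 (mod 83).
Smallest nonnegative: x = 754 mod 83 = 7.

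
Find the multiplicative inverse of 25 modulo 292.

257

gcd(292, 25):
  292 = 11*25 + 17
  25 = 1*17 + 8
  17 = 2*8 + 1
  8 = 8*1
so gcd(292, 25) = 1.
Back-substitute for Bézout coefficients:
  1 = 17 - 2*8
  ... = 25*(-35) + 292*(3)
So 25*-35 ≡ 1 (mod 292), and -35 mod 292 = 257.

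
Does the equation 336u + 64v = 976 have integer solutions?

gcd(336, 64):
  336 = 5*64 + 16
  64 = 4*16
so gcd(336, 64) = 16.
16 divides 976, so integer solutions exist.

yes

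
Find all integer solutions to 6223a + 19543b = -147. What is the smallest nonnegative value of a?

gcd(19543, 6223) = 1  (19543 = 3×6223 + 874, 6223 = 7×874 + 105, 874 = 8×105 + 34, 105 = 3×34 + 3, 34 = 11×3 + 1, 3 = 3×1).
1 divides -147, so solutions exist.
Back-substituting, 6223×(-6328) + 19543×(2015) = 1.
Scale by -147/1 = -147: (a₀, b₀) = (930216, -296205).
General solution: a = 930216 + 19543t, b = -296205 - 6223t for integer t.
a ≥ 0: smallest is 930216 mod 19543 = 11695 (at t = -47), with b = -3724.

11695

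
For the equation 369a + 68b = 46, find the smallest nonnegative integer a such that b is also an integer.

18

gcd(369, 68) = 1.
1 divides 46, so solutions exist.
By Bézout, 369*(-7) + 68*(38) = 1.
Scale by 46/1 = 46: (a₀, b₀) = (-322, 1748).
General solution: a = -322 + 68t, b = 1748 - 369t for integer t.
a ≥ 0: smallest is -322 mod 68 = 18 (at t = 5), with b = -97.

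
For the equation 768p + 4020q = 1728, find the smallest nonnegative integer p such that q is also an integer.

gcd(4020, 768):
  4020 = 5*768 + 180
  768 = 4*180 + 48
  180 = 3*48 + 36
  48 = 1*36 + 12
  36 = 3*12
so gcd(4020, 768) = 12.
12 divides 1728, so solutions exist.
Back-substitute for Bézout coefficients:
  12 = 48 - 1*36
  ... = 768*(89) + 4020*(-17)
Scale by 1728/12 = 144: (p₀, q₀) = (12816, -2448).
General solution: p = 12816 + 335t, q = -2448 - 64t for integer t.
p ≥ 0: smallest is 12816 mod 335 = 86 (at t = -38), with q = -16.

86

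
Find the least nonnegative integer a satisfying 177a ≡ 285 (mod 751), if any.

218

gcd(751, 177) = 1  (751 = 4*177 + 43, 177 = 4*43 + 5, 43 = 8*5 + 3, 5 = 1*3 + 2, 3 = 1*2 + 1, 2 = 2*1).
1 divides 285, so solutions exist.
Back-substituting, 177*(-297) + 751*(70) = 1.
So 177*(-297) ≡ 1 (mod 751); multiply by 285: a ≡ -84645 (mod 751).
Smallest nonnegative: a = -84645 mod 751 = 218.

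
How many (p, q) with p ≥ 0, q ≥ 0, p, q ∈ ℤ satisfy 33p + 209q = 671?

gcd(209, 33) = 11  (209 = 6×33 + 11, 33 = 3×11).
Back-substituting, 33×(-6) + 209×(1) = 11.
Scale by 61: one solution is (-366, 61). Reduce p mod 19: (14, 1).
General: p = 14 + 19t, q = 1 - 3t.
p ≥ 0 ⇒ t ≥ 0; q ≥ 0 ⇒ t ≤ 0. So t ∈ [0, 0]: 1 solution.

1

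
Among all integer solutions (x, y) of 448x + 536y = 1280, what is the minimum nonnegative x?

gcd(536, 448) = 8  (536 = 1*448 + 88, 448 = 5*88 + 8, 88 = 11*8).
8 divides 1280, so solutions exist.
Back-substituting, 448*(6) + 536*(-5) = 8.
Scale by 1280/8 = 160: (x₀, y₀) = (960, -800).
General solution: x = 960 + 67t, y = -800 - 56t for integer t.
x ≥ 0: smallest is 960 mod 67 = 22 (at t = -14), with y = -16.

22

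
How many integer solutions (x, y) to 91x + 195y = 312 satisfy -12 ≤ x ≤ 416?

gcd(195, 91) = 13.
By Bézout, 91·(-2) + 195·(1) = 13.
Particular solution: (12, -4).
General solution: x = 12 + 15t, y = -4 - 7t for integer t.
-12 ≤ 12 + 15t ≤ 416 gives t ∈ [-1, 26], which is 28 values.

28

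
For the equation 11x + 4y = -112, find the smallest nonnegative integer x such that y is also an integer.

gcd(11, 4):
  11 = 2×4 + 3
  4 = 1×3 + 1
  3 = 3×1
so gcd(11, 4) = 1.
1 divides -112, so solutions exist.
Back-substitute for Bézout coefficients:
  1 = 4 - 1×3
  ... = 11×(-1) + 4×(3)
Scale by -112/1 = -112: (x₀, y₀) = (112, -336).
General solution: x = 112 + 4t, y = -336 - 11t for integer t.
x ≥ 0: smallest is 112 mod 4 = 0 (at t = -28), with y = -28.

0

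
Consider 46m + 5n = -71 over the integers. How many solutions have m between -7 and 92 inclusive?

20

gcd(46, 5) = 1  (46 = 9·5 + 1, 5 = 5·1).
Back-substituting, 46·(1) + 5·(-9) = 1.
Scale by -71: particular solution (-71, 639); reduce m mod 5: (4, -51).
General solution: m = 4 + 5t, n = -51 - 46t for integer t.
-7 ≤ 4 + 5t ≤ 92 gives t ∈ [-2, 17], which is 20 values.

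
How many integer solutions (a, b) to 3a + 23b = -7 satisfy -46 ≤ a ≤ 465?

22

gcd(23, 3) = 1  (23 = 7·3 + 2, 3 = 1·2 + 1, 2 = 2·1).
Back-substituting, 3·(8) + 23·(-1) = 1.
Scale by -7: particular solution (-56, 7); reduce a mod 23: (13, -2).
General solution: a = 13 + 23t, b = -2 - 3t for integer t.
-46 ≤ 13 + 23t ≤ 465 gives t ∈ [-2, 19], which is 22 values.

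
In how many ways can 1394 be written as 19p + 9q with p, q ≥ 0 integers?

8

gcd(19, 9) = 1.
By Bézout, 19*(1) + 9*(-2) = 1.
One solution: (8, 138).
General: p = 8 + 9t, q = 138 - 19t.
p ≥ 0 ⇒ t ≥ 0; q ≥ 0 ⇒ t ≤ 7. So t ∈ [0, 7]: 8 solutions.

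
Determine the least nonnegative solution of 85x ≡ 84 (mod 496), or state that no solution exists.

gcd(496, 85) = 1  (496 = 5·85 + 71, 85 = 1·71 + 14, 71 = 5·14 + 1, 14 = 14·1).
1 divides 84, so solutions exist.
Back-substituting, 85·(-35) + 496·(6) = 1.
So 85·(-35) ≡ 1 (mod 496); multiply by 84: x ≡ -2940 (mod 496).
Smallest nonnegative: x = -2940 mod 496 = 36.

36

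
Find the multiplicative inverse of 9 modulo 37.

gcd(37, 9) = 1.
By Bézout, 9*(-4) + 37*(1) = 1.
So 9*-4 ≡ 1 (mod 37), and -4 mod 37 = 33.

33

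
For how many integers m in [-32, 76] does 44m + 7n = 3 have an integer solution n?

16

gcd(44, 7):
  44 = 6*7 + 2
  7 = 3*2 + 1
  2 = 2*1
so gcd(44, 7) = 1.
Back-substitute for Bézout coefficients:
  1 = 7 - 3*2
  ... = 44*(-3) + 7*(19)
Scale by 3: particular solution (-9, 57); reduce m mod 7: (5, -31).
General solution: m = 5 + 7t, n = -31 - 44t for integer t.
-32 ≤ 5 + 7t ≤ 76 gives t ∈ [-5, 10], which is 16 values.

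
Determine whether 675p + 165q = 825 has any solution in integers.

gcd(675, 165) = 15  (675 = 4·165 + 15, 165 = 11·15).
15 divides 825, so integer solutions exist.

yes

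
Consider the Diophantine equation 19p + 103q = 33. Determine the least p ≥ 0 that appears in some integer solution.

18

gcd(103, 19) = 1.
1 divides 33, so solutions exist.
By Bézout, 19×(38) + 103×(-7) = 1.
Scale by 33/1 = 33: (p₀, q₀) = (1254, -231).
General solution: p = 1254 + 103t, q = -231 - 19t for integer t.
p ≥ 0: smallest is 1254 mod 103 = 18 (at t = -12), with q = -3.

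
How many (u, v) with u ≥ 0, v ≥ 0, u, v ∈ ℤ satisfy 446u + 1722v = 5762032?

gcd(1722, 446) = 2.
By Bézout, 446×(139) + 1722×(-36) = 2.
One solution: (653, 3177).
General: u = 653 + 861t, v = 3177 - 223t.
u ≥ 0 ⇒ t ≥ 0; v ≥ 0 ⇒ t ≤ 14. So t ∈ [0, 14]: 15 solutions.

15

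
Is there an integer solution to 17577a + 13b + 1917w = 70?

gcd(17577, 13):
  17577 = 1352·13 + 1
  13 = 13·1
so gcd(17577, 13) = 1.
gcd(1, 1917) = 1.
1 divides 70, so integer solutions exist.

yes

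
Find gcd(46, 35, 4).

gcd(46, 35) = 1  (46 = 1*35 + 11, 35 = 3*11 + 2, 11 = 5*2 + 1, 2 = 2*1).
gcd(1, 4) = 1.

1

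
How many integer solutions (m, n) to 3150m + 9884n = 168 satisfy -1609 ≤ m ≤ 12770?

20

gcd(9884, 3150):
  9884 = 3·3150 + 434
  3150 = 7·434 + 112
  434 = 3·112 + 98
  112 = 1·98 + 14
  98 = 7·14
so gcd(9884, 3150) = 14.
Back-substitute for Bézout coefficients:
  14 = 112 - 1·98
  ... = 3150·(91) + 9884·(-29)
Scale by 12: particular solution (1092, -348); reduce m mod 706: (386, -123).
General solution: m = 386 + 706t, n = -123 - 225t for integer t.
-1609 ≤ 386 + 706t ≤ 12770 gives t ∈ [-2, 17], which is 20 values.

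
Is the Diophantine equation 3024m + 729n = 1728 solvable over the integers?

yes

gcd(3024, 729) = 27.
27 divides 1728, so integer solutions exist.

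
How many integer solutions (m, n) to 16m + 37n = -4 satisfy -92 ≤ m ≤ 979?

gcd(37, 16) = 1.
By Bézout, 16·(7) + 37·(-3) = 1.
Particular solution: (9, -4).
General solution: m = 9 + 37t, n = -4 - 16t for integer t.
-92 ≤ 9 + 37t ≤ 979 gives t ∈ [-2, 26], which is 29 values.

29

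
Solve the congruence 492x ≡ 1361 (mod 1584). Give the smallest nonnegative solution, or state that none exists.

gcd(1584, 492):
  1584 = 3·492 + 108
  492 = 4·108 + 60
  108 = 1·60 + 48
  60 = 1·48 + 12
  48 = 4·12
so gcd(1584, 492) = 12.
12 does not divide 1361, so the congruence has no solution.

no solution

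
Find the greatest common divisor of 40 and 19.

1

gcd(40, 19):
  40 = 2*19 + 2
  19 = 9*2 + 1
  2 = 2*1
so gcd(40, 19) = 1.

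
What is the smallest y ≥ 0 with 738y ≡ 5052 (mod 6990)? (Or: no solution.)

954

gcd(6990, 738):
  6990 = 9·738 + 348
  738 = 2·348 + 42
  348 = 8·42 + 12
  42 = 3·12 + 6
  12 = 2·6
so gcd(6990, 738) = 6.
6 divides 5052, so solutions exist.
Back-substitute for Bézout coefficients:
  6 = 42 - 3·12
  ... = 738·(502) + 6990·(-53)
So 738·(502) ≡ 6 (mod 6990); multiply by 842: y ≡ 422684 (mod 1165).
Smallest nonnegative: y = 422684 mod 1165 = 954.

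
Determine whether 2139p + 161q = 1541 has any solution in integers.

gcd(2139, 161) = 23  (2139 = 13*161 + 46, 161 = 3*46 + 23, 46 = 2*23).
23 divides 1541, so integer solutions exist.

yes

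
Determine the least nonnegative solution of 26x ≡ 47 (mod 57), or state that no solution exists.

gcd(57, 26) = 1  (57 = 2·26 + 5, 26 = 5·5 + 1, 5 = 5·1).
1 divides 47, so solutions exist.
Back-substituting, 26·(11) + 57·(-5) = 1.
So 26·(11) ≡ 1 (mod 57); multiply by 47: x ≡ 517 (mod 57).
Smallest nonnegative: x = 517 mod 57 = 4.

4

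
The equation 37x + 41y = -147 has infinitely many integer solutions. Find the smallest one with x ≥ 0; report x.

gcd(41, 37):
  41 = 1·37 + 4
  37 = 9·4 + 1
  4 = 4·1
so gcd(41, 37) = 1.
1 divides -147, so solutions exist.
Back-substitute for Bézout coefficients:
  1 = 37 - 9·4
  ... = 37·(10) + 41·(-9)
Scale by -147/1 = -147: (x₀, y₀) = (-1470, 1323).
General solution: x = -1470 + 41t, y = 1323 - 37t for integer t.
x ≥ 0: smallest is -1470 mod 41 = 6 (at t = 36), with y = -9.

6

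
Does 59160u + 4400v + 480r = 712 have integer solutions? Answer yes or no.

gcd(59160, 4400):
  59160 = 13·4400 + 1960
  4400 = 2·1960 + 480
  1960 = 4·480 + 40
  480 = 12·40
so gcd(59160, 4400) = 40.
gcd(40, 480) = 40.
40 does not divide 712 (remainder 32), so no integer solutions.

no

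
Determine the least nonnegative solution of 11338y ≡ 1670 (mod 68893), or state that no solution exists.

31050

gcd(68893, 11338):
  68893 = 6*11338 + 865
  11338 = 13*865 + 93
  865 = 9*93 + 28
  93 = 3*28 + 9
  28 = 3*9 + 1
  9 = 9*1
so gcd(68893, 11338) = 1.
1 divides 1670, so solutions exist.
Back-substitute for Bézout coefficients:
  1 = 28 - 3*9
  ... = 11338*(-7407) + 68893*(1219)
So 11338*(-7407) ≡ 1 (mod 68893); multiply by 1670: y ≡ -12369690 (mod 68893).
Smallest nonnegative: y = -12369690 mod 68893 = 31050.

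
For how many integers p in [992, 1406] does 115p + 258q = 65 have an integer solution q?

gcd(258, 115) = 1.
By Bézout, 115*(-83) + 258*(37) = 1.
Particular solution: (23, -10).
General solution: p = 23 + 258t, q = -10 - 115t for integer t.
992 ≤ 23 + 258t ≤ 1406 gives t ∈ [4, 5], which is 2 values.

2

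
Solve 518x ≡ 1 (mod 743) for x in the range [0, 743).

gcd(743, 518) = 1  (743 = 1×518 + 225, 518 = 2×225 + 68, 225 = 3×68 + 21, 68 = 3×21 + 5, 21 = 4×5 + 1, 5 = 5×1).
Back-substituting, 518×(-142) + 743×(99) = 1.
So 518×-142 ≡ 1 (mod 743), and -142 mod 743 = 601.

601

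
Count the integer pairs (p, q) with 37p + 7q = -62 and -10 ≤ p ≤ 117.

gcd(37, 7) = 1  (37 = 5·7 + 2, 7 = 3·2 + 1, 2 = 2·1).
Back-substituting, 37·(-3) + 7·(16) = 1.
Scale by -62: particular solution (186, -992); reduce p mod 7: (4, -30).
General solution: p = 4 + 7t, q = -30 - 37t for integer t.
-10 ≤ 4 + 7t ≤ 117 gives t ∈ [-2, 16], which is 19 values.

19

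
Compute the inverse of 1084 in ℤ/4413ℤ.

745

gcd(4413, 1084) = 1.
By Bézout, 1084*(745) + 4413*(-183) = 1.
So 1084*745 ≡ 1 (mod 4413), and 745 mod 4413 = 745.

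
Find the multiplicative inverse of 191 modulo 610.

gcd(610, 191):
  610 = 3*191 + 37
  191 = 5*37 + 6
  37 = 6*6 + 1
  6 = 6*1
so gcd(610, 191) = 1.
Back-substitute for Bézout coefficients:
  1 = 37 - 6*6
  ... = 191*(-99) + 610*(31)
So 191*-99 ≡ 1 (mod 610), and -99 mod 610 = 511.

511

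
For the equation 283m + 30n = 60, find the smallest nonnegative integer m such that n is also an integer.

gcd(283, 30) = 1  (283 = 9*30 + 13, 30 = 2*13 + 4, 13 = 3*4 + 1, 4 = 4*1).
1 divides 60, so solutions exist.
Back-substituting, 283*(7) + 30*(-66) = 1.
Scale by 60/1 = 60: (m₀, n₀) = (420, -3960).
General solution: m = 420 + 30t, n = -3960 - 283t for integer t.
m ≥ 0: smallest is 420 mod 30 = 0 (at t = -14), with n = 2.

0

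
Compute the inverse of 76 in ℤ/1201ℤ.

1122

gcd(1201, 76) = 1  (1201 = 15*76 + 61, 76 = 1*61 + 15, 61 = 4*15 + 1, 15 = 15*1).
Back-substituting, 76*(-79) + 1201*(5) = 1.
So 76*-79 ≡ 1 (mod 1201), and -79 mod 1201 = 1122.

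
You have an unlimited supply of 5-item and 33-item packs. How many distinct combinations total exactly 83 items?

Need nonnegative integers with 5j + 33k = 83.
gcd(5, 33) = 1, and 5·(-13) + 33·(2) = 1.
So (j₀, k₀) = (-1079, 166); general j = -1079 + 33t, k = 166 - 5t.
j ≥ 0 ⇒ t ≥ 33; k ≥ 0 ⇒ t ≤ 33. That's 1 value of t.

1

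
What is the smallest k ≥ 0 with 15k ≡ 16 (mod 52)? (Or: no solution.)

8

gcd(52, 15) = 1.
1 divides 16, so solutions exist.
By Bézout, 15·(7) + 52·(-2) = 1.
So 15·(7) ≡ 1 (mod 52); multiply by 16: k ≡ 112 (mod 52).
Smallest nonnegative: k = 112 mod 52 = 8.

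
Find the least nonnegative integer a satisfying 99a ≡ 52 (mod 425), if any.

gcd(425, 99) = 1.
1 divides 52, so solutions exist.
By Bézout, 99×(-176) + 425×(41) = 1.
So 99×(-176) ≡ 1 (mod 425); multiply by 52: a ≡ -9152 (mod 425).
Smallest nonnegative: a = -9152 mod 425 = 198.

198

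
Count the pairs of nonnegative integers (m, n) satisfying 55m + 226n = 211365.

18

gcd(226, 55) = 1  (226 = 4×55 + 6, 55 = 9×6 + 1, 6 = 6×1).
Back-substituting, 55×(37) + 226×(-9) = 1.
Scale by 211365: one solution is (7820505, -1902285). Reduce m mod 226: (1, 935).
General: m = 1 + 226t, n = 935 - 55t.
m ≥ 0 ⇒ t ≥ 0; n ≥ 0 ⇒ t ≤ 17. So t ∈ [0, 17]: 18 solutions.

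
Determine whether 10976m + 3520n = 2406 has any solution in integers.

gcd(10976, 3520) = 32.
32 does not divide 2406 (remainder 6), so no integer solutions.

no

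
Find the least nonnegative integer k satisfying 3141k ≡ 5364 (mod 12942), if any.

gcd(12942, 3141):
  12942 = 4*3141 + 378
  3141 = 8*378 + 117
  378 = 3*117 + 27
  117 = 4*27 + 9
  27 = 3*9
so gcd(12942, 3141) = 9.
9 divides 5364, so solutions exist.
Back-substitute for Bézout coefficients:
  9 = 117 - 4*27
  ... = 3141*(445) + 12942*(-108)
So 3141*(445) ≡ 9 (mod 12942); multiply by 596: k ≡ 265220 (mod 1438).
Smallest nonnegative: k = 265220 mod 1438 = 628.

628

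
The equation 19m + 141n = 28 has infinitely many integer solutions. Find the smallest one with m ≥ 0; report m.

gcd(141, 19) = 1  (141 = 7·19 + 8, 19 = 2·8 + 3, 8 = 2·3 + 2, 3 = 1·2 + 1, 2 = 2·1).
1 divides 28, so solutions exist.
Back-substituting, 19·(52) + 141·(-7) = 1.
Scale by 28/1 = 28: (m₀, n₀) = (1456, -196).
General solution: m = 1456 + 141t, n = -196 - 19t for integer t.
m ≥ 0: smallest is 1456 mod 141 = 46 (at t = -10), with n = -6.

46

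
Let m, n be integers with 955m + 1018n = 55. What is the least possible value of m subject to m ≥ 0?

gcd(1018, 955):
  1018 = 1×955 + 63
  955 = 15×63 + 10
  63 = 6×10 + 3
  10 = 3×3 + 1
  3 = 3×1
so gcd(1018, 955) = 1.
1 divides 55, so solutions exist.
Back-substitute for Bézout coefficients:
  1 = 10 - 3×3
  ... = 955×(307) + 1018×(-288)
Scale by 55/1 = 55: (m₀, n₀) = (16885, -15840).
General solution: m = 16885 + 1018t, n = -15840 - 955t for integer t.
m ≥ 0: smallest is 16885 mod 1018 = 597 (at t = -16), with n = -560.

597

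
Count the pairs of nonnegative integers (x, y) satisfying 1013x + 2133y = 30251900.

14

gcd(2133, 1013) = 1.
By Bézout, 1013×(299) + 2133×(-142) = 1.
One solution: (985, 13715).
General: x = 985 + 2133t, y = 13715 - 1013t.
x ≥ 0 ⇒ t ≥ 0; y ≥ 0 ⇒ t ≤ 13. So t ∈ [0, 13]: 14 solutions.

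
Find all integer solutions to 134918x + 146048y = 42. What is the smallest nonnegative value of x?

6023

gcd(146048, 134918):
  146048 = 1·134918 + 11130
  134918 = 12·11130 + 1358
  11130 = 8·1358 + 266
  1358 = 5·266 + 28
  266 = 9·28 + 14
  28 = 2·14
so gcd(146048, 134918) = 14.
14 divides 42, so solutions exist.
Back-substitute for Bézout coefficients:
  14 = 266 - 9·28
  ... = 134918·(-4947) + 146048·(4570)
Scale by 42/14 = 3: (x₀, y₀) = (-14841, 13710).
General solution: x = -14841 + 10432t, y = 13710 - 9637t for integer t.
x ≥ 0: smallest is -14841 mod 10432 = 6023 (at t = 2), with y = -5564.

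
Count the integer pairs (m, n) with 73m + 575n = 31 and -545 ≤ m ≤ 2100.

gcd(575, 73):
  575 = 7*73 + 64
  73 = 1*64 + 9
  64 = 7*9 + 1
  9 = 9*1
so gcd(575, 73) = 1.
Back-substitute for Bézout coefficients:
  1 = 64 - 7*9
  ... = 73*(-63) + 575*(8)
Scale by 31: particular solution (-1953, 248); reduce m mod 575: (347, -44).
General solution: m = 347 + 575t, n = -44 - 73t for integer t.
-545 ≤ 347 + 575t ≤ 2100 gives t ∈ [-1, 3], which is 5 values.

5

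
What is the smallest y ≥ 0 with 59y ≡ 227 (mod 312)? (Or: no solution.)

gcd(312, 59) = 1.
1 divides 227, so solutions exist.
By Bézout, 59·(-37) + 312·(7) = 1.
So 59·(-37) ≡ 1 (mod 312); multiply by 227: y ≡ -8399 (mod 312).
Smallest nonnegative: y = -8399 mod 312 = 25.

25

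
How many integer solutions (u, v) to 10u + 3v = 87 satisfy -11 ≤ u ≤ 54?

gcd(10, 3):
  10 = 3*3 + 1
  3 = 3*1
so gcd(10, 3) = 1.
Back-substitute for Bézout coefficients:
  1 = 10 - 3*3
  ... = 10*(1) + 3*(-3)
Scale by 87: particular solution (87, -261); reduce u mod 3: (0, 29).
General solution: u = 0 + 3t, v = 29 - 10t for integer t.
-11 ≤ 0 + 3t ≤ 54 gives t ∈ [-3, 18], which is 22 values.

22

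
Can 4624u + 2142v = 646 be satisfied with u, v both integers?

gcd(4624, 2142) = 34  (4624 = 2·2142 + 340, 2142 = 6·340 + 102, 340 = 3·102 + 34, 102 = 3·34).
34 divides 646, so integer solutions exist.

yes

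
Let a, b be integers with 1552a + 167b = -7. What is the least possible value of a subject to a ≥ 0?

gcd(1552, 167):
  1552 = 9×167 + 49
  167 = 3×49 + 20
  49 = 2×20 + 9
  20 = 2×9 + 2
  9 = 4×2 + 1
  2 = 2×1
so gcd(1552, 167) = 1.
1 divides -7, so solutions exist.
Back-substitute for Bézout coefficients:
  1 = 9 - 4×2
  ... = 1552×(75) + 167×(-697)
Scale by -7/1 = -7: (a₀, b₀) = (-525, 4879).
General solution: a = -525 + 167t, b = 4879 - 1552t for integer t.
a ≥ 0: smallest is -525 mod 167 = 143 (at t = 4), with b = -1329.

143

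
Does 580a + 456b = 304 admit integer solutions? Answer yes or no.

gcd(580, 456) = 4.
4 divides 304, so integer solutions exist.

yes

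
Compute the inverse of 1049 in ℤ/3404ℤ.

649

gcd(3404, 1049):
  3404 = 3·1049 + 257
  1049 = 4·257 + 21
  257 = 12·21 + 5
  21 = 4·5 + 1
  5 = 5·1
so gcd(3404, 1049) = 1.
Back-substitute for Bézout coefficients:
  1 = 21 - 4·5
  ... = 1049·(649) + 3404·(-200)
So 1049·649 ≡ 1 (mod 3404), and 649 mod 3404 = 649.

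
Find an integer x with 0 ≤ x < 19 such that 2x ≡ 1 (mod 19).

gcd(19, 2) = 1  (19 = 9×2 + 1, 2 = 2×1).
Back-substituting, 2×(-9) + 19×(1) = 1.
So 2×-9 ≡ 1 (mod 19), and -9 mod 19 = 10.

10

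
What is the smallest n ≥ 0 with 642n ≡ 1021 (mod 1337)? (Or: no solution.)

gcd(1337, 642) = 1.
1 divides 1021, so solutions exist.
By Bézout, 642*(227) + 1337*(-109) = 1.
So 642*(227) ≡ 1 (mod 1337); multiply by 1021: n ≡ 231767 (mod 1337).
Smallest nonnegative: n = 231767 mod 1337 = 466.

466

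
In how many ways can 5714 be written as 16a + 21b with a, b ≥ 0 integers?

gcd(21, 16):
  21 = 1·16 + 5
  16 = 3·5 + 1
  5 = 5·1
so gcd(21, 16) = 1.
Back-substitute for Bézout coefficients:
  1 = 16 - 3·5
  ... = 16·(4) + 21·(-3)
Scale by 5714: one solution is (22856, -17142). Reduce a mod 21: (8, 266).
General: a = 8 + 21t, b = 266 - 16t.
a ≥ 0 ⇒ t ≥ 0; b ≥ 0 ⇒ t ≤ 16. So t ∈ [0, 16]: 17 solutions.

17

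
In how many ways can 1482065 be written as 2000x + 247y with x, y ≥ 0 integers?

3

gcd(2000, 247):
  2000 = 8·247 + 24
  247 = 10·24 + 7
  24 = 3·7 + 3
  7 = 2·3 + 1
  3 = 3·1
so gcd(2000, 247) = 1.
Back-substitute for Bézout coefficients:
  1 = 7 - 2·3
  ... = 2000·(-72) + 247·(583)
Scale by 1482065: one solution is (-106708680, 864043895). Reduce x mod 247: (13, 5895).
General: x = 13 + 247t, y = 5895 - 2000t.
x ≥ 0 ⇒ t ≥ 0; y ≥ 0 ⇒ t ≤ 2. So t ∈ [0, 2]: 3 solutions.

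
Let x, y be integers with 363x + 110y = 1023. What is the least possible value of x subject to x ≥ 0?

gcd(363, 110):
  363 = 3*110 + 33
  110 = 3*33 + 11
  33 = 3*11
so gcd(363, 110) = 11.
11 divides 1023, so solutions exist.
Back-substitute for Bézout coefficients:
  11 = 110 - 3*33
  ... = 363*(-3) + 110*(10)
Scale by 1023/11 = 93: (x₀, y₀) = (-279, 930).
General solution: x = -279 + 10t, y = 930 - 33t for integer t.
x ≥ 0: smallest is -279 mod 10 = 1 (at t = 28), with y = 6.

1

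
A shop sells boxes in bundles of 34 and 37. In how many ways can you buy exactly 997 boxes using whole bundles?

1

Need nonnegative integers with 34j + 37k = 997.
gcd(34, 37) = 1, and 34·(12) + 37·(-11) = 1.
So (j₀, k₀) = (11964, -10967); general j = 11964 + 37t, k = -10967 - 34t.
j ≥ 0 ⇒ t ≥ -323; k ≥ 0 ⇒ t ≤ -323. That's 1 value of t.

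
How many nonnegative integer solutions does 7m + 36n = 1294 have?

5

gcd(36, 7):
  36 = 5·7 + 1
  7 = 7·1
so gcd(36, 7) = 1.
Back-substitute for Bézout coefficients:
  1 = 36 - 5·7
  ... = 7·(-5) + 36·(1)
Scale by 1294: one solution is (-6470, 1294). Reduce m mod 36: (10, 34).
General: m = 10 + 36t, n = 34 - 7t.
m ≥ 0 ⇒ t ≥ 0; n ≥ 0 ⇒ t ≤ 4. So t ∈ [0, 4]: 5 solutions.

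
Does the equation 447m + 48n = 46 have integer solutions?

no

gcd(447, 48) = 3.
3 does not divide 46 (remainder 1), so no integer solutions.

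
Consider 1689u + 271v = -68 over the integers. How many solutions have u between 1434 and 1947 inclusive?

gcd(1689, 271) = 1  (1689 = 6·271 + 63, 271 = 4·63 + 19, 63 = 3·19 + 6, 19 = 3·6 + 1, 6 = 6·1).
Back-substituting, 1689·(-43) + 271·(268) = 1.
Scale by -68: particular solution (2924, -18224); reduce u mod 271: (214, -1334).
General solution: u = 214 + 271t, v = -1334 - 1689t for integer t.
1434 ≤ 214 + 271t ≤ 1947 gives t ∈ [5, 6], which is 2 values.

2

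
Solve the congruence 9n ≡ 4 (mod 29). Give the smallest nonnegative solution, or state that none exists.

gcd(29, 9) = 1.
1 divides 4, so solutions exist.
By Bézout, 9×(13) + 29×(-4) = 1.
So 9×(13) ≡ 1 (mod 29); multiply by 4: n ≡ 52 (mod 29).
Smallest nonnegative: n = 52 mod 29 = 23.

23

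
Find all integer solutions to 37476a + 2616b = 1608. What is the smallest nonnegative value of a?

gcd(37476, 2616):
  37476 = 14·2616 + 852
  2616 = 3·852 + 60
  852 = 14·60 + 12
  60 = 5·12
so gcd(37476, 2616) = 12.
12 divides 1608, so solutions exist.
Back-substitute for Bézout coefficients:
  12 = 852 - 14·60
  ... = 37476·(43) + 2616·(-616)
Scale by 1608/12 = 134: (a₀, b₀) = (5762, -82544).
General solution: a = 5762 + 218t, b = -82544 - 3123t for integer t.
a ≥ 0: smallest is 5762 mod 218 = 94 (at t = -26), with b = -1346.

94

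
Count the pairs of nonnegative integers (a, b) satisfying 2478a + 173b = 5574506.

13

gcd(2478, 173):
  2478 = 14·173 + 56
  173 = 3·56 + 5
  56 = 11·5 + 1
  5 = 5·1
so gcd(2478, 173) = 1.
Back-substitute for Bézout coefficients:
  1 = 56 - 11·5
  ... = 2478·(34) + 173·(-487)
Scale by 5574506: one solution is (189533204, -2714784422). Reduce a mod 173: (113, 30604).
General: a = 113 + 173t, b = 30604 - 2478t.
a ≥ 0 ⇒ t ≥ 0; b ≥ 0 ⇒ t ≤ 12. So t ∈ [0, 12]: 13 solutions.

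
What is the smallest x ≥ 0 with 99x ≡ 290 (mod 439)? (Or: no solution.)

167

gcd(439, 99) = 1  (439 = 4×99 + 43, 99 = 2×43 + 13, 43 = 3×13 + 4, 13 = 3×4 + 1, 4 = 4×1).
1 divides 290, so solutions exist.
Back-substituting, 99×(102) + 439×(-23) = 1.
So 99×(102) ≡ 1 (mod 439); multiply by 290: x ≡ 29580 (mod 439).
Smallest nonnegative: x = 29580 mod 439 = 167.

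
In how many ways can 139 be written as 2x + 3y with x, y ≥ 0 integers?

23

gcd(3, 2):
  3 = 1×2 + 1
  2 = 2×1
so gcd(3, 2) = 1.
Back-substitute for Bézout coefficients:
  1 = 3 - 1×2
  ... = 2×(-1) + 3×(1)
Scale by 139: one solution is (-139, 139). Reduce x mod 3: (2, 45).
General: x = 2 + 3t, y = 45 - 2t.
x ≥ 0 ⇒ t ≥ 0; y ≥ 0 ⇒ t ≤ 22. So t ∈ [0, 22]: 23 solutions.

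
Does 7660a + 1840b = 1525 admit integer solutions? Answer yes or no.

no

gcd(7660, 1840):
  7660 = 4×1840 + 300
  1840 = 6×300 + 40
  300 = 7×40 + 20
  40 = 2×20
so gcd(7660, 1840) = 20.
20 does not divide 1525 (remainder 5), so no integer solutions.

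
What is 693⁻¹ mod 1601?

834

gcd(1601, 693):
  1601 = 2*693 + 215
  693 = 3*215 + 48
  215 = 4*48 + 23
  48 = 2*23 + 2
  23 = 11*2 + 1
  2 = 2*1
so gcd(1601, 693) = 1.
Back-substitute for Bézout coefficients:
  1 = 23 - 11*2
  ... = 693*(-767) + 1601*(332)
So 693*-767 ≡ 1 (mod 1601), and -767 mod 1601 = 834.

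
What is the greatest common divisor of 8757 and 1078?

7

gcd(8757, 1078):
  8757 = 8*1078 + 133
  1078 = 8*133 + 14
  133 = 9*14 + 7
  14 = 2*7
so gcd(8757, 1078) = 7.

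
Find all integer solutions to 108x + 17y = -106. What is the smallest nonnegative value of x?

gcd(108, 17):
  108 = 6×17 + 6
  17 = 2×6 + 5
  6 = 1×5 + 1
  5 = 5×1
so gcd(108, 17) = 1.
1 divides -106, so solutions exist.
Back-substitute for Bézout coefficients:
  1 = 6 - 1×5
  ... = 108×(3) + 17×(-19)
Scale by -106/1 = -106: (x₀, y₀) = (-318, 2014).
General solution: x = -318 + 17t, y = 2014 - 108t for integer t.
x ≥ 0: smallest is -318 mod 17 = 5 (at t = 19), with y = -38.

5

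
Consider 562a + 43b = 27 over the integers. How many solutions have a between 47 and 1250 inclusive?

28

gcd(562, 43) = 1.
By Bézout, 562×(-14) + 43×(183) = 1.
Particular solution: (9, -117).
General solution: a = 9 + 43t, b = -117 - 562t for integer t.
47 ≤ 9 + 43t ≤ 1250 gives t ∈ [1, 28], which is 28 values.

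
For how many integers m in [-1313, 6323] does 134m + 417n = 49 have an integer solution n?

18

gcd(417, 134):
  417 = 3×134 + 15
  134 = 8×15 + 14
  15 = 1×14 + 1
  14 = 14×1
so gcd(417, 134) = 1.
Back-substitute for Bézout coefficients:
  1 = 15 - 1×14
  ... = 134×(-28) + 417×(9)
Scale by 49: particular solution (-1372, 441); reduce m mod 417: (296, -95).
General solution: m = 296 + 417t, n = -95 - 134t for integer t.
-1313 ≤ 296 + 417t ≤ 6323 gives t ∈ [-3, 14], which is 18 values.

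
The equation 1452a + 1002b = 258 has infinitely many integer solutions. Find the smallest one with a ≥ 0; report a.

103

gcd(1452, 1002) = 6  (1452 = 1*1002 + 450, 1002 = 2*450 + 102, 450 = 4*102 + 42, 102 = 2*42 + 18, 42 = 2*18 + 6, 18 = 3*6).
6 divides 258, so solutions exist.
Back-substituting, 1452*(49) + 1002*(-71) = 6.
Scale by 258/6 = 43: (a₀, b₀) = (2107, -3053).
General solution: a = 2107 + 167t, b = -3053 - 242t for integer t.
a ≥ 0: smallest is 2107 mod 167 = 103 (at t = -12), with b = -149.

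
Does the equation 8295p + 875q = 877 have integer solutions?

no

gcd(8295, 875) = 35.
35 does not divide 877 (remainder 2), so no integer solutions.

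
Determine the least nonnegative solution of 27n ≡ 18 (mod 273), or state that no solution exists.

31

gcd(273, 27) = 3  (273 = 10·27 + 3, 27 = 9·3).
3 divides 18, so solutions exist.
Back-substituting, 27·(-10) + 273·(1) = 3.
So 27·(-10) ≡ 3 (mod 273); multiply by 6: n ≡ -60 (mod 91).
Smallest nonnegative: n = -60 mod 91 = 31.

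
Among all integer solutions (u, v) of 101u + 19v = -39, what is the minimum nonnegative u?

3

gcd(101, 19) = 1.
1 divides -39, so solutions exist.
By Bézout, 101×(-3) + 19×(16) = 1.
Scale by -39/1 = -39: (u₀, v₀) = (117, -624).
General solution: u = 117 + 19t, v = -624 - 101t for integer t.
u ≥ 0: smallest is 117 mod 19 = 3 (at t = -6), with v = -18.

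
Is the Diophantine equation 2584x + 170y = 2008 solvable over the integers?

no

gcd(2584, 170) = 34  (2584 = 15*170 + 34, 170 = 5*34).
34 does not divide 2008 (remainder 2), so no integer solutions.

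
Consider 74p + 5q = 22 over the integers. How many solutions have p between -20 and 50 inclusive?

gcd(74, 5) = 1.
By Bézout, 74×(-1) + 5×(15) = 1.
Particular solution: (3, -40).
General solution: p = 3 + 5t, q = -40 - 74t for integer t.
-20 ≤ 3 + 5t ≤ 50 gives t ∈ [-4, 9], which is 14 values.

14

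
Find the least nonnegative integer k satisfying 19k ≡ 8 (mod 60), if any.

gcd(60, 19) = 1  (60 = 3×19 + 3, 19 = 6×3 + 1, 3 = 3×1).
1 divides 8, so solutions exist.
Back-substituting, 19×(19) + 60×(-6) = 1.
So 19×(19) ≡ 1 (mod 60); multiply by 8: k ≡ 152 (mod 60).
Smallest nonnegative: k = 152 mod 60 = 32.

32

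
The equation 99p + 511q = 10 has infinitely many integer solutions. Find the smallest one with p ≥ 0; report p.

gcd(511, 99) = 1.
1 divides 10, so solutions exist.
By Bézout, 99·(-160) + 511·(31) = 1.
Scale by 10/1 = 10: (p₀, q₀) = (-1600, 310).
General solution: p = -1600 + 511t, q = 310 - 99t for integer t.
p ≥ 0: smallest is -1600 mod 511 = 444 (at t = 4), with q = -86.

444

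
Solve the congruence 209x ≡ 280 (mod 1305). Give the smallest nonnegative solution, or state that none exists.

gcd(1305, 209) = 1.
1 divides 280, so solutions exist.
By Bézout, 209·(-256) + 1305·(41) = 1.
So 209·(-256) ≡ 1 (mod 1305); multiply by 280: x ≡ -71680 (mod 1305).
Smallest nonnegative: x = -71680 mod 1305 = 95.

95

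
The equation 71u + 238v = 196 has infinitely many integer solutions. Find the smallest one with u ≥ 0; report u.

224

gcd(238, 71):
  238 = 3*71 + 25
  71 = 2*25 + 21
  25 = 1*21 + 4
  21 = 5*4 + 1
  4 = 4*1
so gcd(238, 71) = 1.
1 divides 196, so solutions exist.
Back-substitute for Bézout coefficients:
  1 = 21 - 5*4
  ... = 71*(57) + 238*(-17)
Scale by 196/1 = 196: (u₀, v₀) = (11172, -3332).
General solution: u = 11172 + 238t, v = -3332 - 71t for integer t.
u ≥ 0: smallest is 11172 mod 238 = 224 (at t = -46), with v = -66.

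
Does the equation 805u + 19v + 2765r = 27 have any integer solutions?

yes

gcd(805, 19) = 1.
gcd(1, 2765) = 1.
1 divides 27, so integer solutions exist.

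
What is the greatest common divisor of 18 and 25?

gcd(25, 18) = 1  (25 = 1×18 + 7, 18 = 2×7 + 4, 7 = 1×4 + 3, 4 = 1×3 + 1, 3 = 3×1).

1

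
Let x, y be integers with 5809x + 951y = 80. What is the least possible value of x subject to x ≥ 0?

gcd(5809, 951):
  5809 = 6*951 + 103
  951 = 9*103 + 24
  103 = 4*24 + 7
  24 = 3*7 + 3
  7 = 2*3 + 1
  3 = 3*1
so gcd(5809, 951) = 1.
1 divides 80, so solutions exist.
Back-substitute for Bézout coefficients:
  1 = 7 - 2*3
  ... = 5809*(277) + 951*(-1692)
Scale by 80/1 = 80: (x₀, y₀) = (22160, -135360).
General solution: x = 22160 + 951t, y = -135360 - 5809t for integer t.
x ≥ 0: smallest is 22160 mod 951 = 287 (at t = -23), with y = -1753.

287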